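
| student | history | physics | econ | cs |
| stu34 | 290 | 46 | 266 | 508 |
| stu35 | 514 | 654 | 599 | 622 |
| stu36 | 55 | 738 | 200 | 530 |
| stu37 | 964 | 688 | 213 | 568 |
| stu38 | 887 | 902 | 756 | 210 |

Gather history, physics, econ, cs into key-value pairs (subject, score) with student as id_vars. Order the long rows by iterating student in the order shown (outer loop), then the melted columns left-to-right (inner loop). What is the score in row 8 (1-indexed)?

20 rows total (5 × 4). Row 8: index ⌊(8-1)/4⌋ = 1 into student → stu35; (8-1) mod 4 = 3 into the melted columns → cs.
So row 8 is (stu35, cs, 622); score = 622.

622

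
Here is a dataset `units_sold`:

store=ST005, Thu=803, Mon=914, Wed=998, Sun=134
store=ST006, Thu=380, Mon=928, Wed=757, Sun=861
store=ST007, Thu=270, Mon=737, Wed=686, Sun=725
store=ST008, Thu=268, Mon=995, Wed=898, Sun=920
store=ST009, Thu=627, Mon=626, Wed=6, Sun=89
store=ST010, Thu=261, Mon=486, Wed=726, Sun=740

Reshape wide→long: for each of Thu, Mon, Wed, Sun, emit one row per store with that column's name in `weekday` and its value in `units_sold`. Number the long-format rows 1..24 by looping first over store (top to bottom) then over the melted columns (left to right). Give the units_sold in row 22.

486

24 rows total (6 × 4). Row 22: index ⌊(22-1)/4⌋ = 5 into store → ST010; (22-1) mod 4 = 1 into the melted columns → Mon.
So row 22 is (ST010, Mon, 486); units_sold = 486.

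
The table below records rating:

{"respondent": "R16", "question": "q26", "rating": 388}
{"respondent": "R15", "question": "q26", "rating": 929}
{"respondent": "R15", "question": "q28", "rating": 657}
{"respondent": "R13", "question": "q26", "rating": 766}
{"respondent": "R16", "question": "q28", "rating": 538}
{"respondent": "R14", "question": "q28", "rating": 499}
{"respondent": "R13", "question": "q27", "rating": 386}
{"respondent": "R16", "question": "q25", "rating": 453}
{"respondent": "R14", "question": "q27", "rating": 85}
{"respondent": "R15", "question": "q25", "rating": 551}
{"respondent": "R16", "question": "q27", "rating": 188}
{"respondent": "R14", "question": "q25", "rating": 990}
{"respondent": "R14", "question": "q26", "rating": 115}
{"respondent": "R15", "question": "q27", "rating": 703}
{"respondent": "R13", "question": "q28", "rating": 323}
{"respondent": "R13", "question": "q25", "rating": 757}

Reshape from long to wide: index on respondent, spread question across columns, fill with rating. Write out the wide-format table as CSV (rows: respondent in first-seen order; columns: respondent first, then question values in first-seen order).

Columns: respondent plus the 4 distinct question values (q26, q28, q27, q25).
For example, row R16 column q26 takes rating=388 from the long row (R16, q26).

respondent,q26,q28,q27,q25
R16,388,538,188,453
R15,929,657,703,551
R13,766,323,386,757
R14,115,499,85,990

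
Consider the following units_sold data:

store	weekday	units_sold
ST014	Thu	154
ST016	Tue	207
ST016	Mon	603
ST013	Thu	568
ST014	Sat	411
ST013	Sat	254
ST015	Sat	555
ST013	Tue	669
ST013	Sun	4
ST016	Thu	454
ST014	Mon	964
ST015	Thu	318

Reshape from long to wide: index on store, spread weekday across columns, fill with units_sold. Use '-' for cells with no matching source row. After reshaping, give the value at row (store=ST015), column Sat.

555

The long row with store=ST015, weekday=Sat has units_sold=555.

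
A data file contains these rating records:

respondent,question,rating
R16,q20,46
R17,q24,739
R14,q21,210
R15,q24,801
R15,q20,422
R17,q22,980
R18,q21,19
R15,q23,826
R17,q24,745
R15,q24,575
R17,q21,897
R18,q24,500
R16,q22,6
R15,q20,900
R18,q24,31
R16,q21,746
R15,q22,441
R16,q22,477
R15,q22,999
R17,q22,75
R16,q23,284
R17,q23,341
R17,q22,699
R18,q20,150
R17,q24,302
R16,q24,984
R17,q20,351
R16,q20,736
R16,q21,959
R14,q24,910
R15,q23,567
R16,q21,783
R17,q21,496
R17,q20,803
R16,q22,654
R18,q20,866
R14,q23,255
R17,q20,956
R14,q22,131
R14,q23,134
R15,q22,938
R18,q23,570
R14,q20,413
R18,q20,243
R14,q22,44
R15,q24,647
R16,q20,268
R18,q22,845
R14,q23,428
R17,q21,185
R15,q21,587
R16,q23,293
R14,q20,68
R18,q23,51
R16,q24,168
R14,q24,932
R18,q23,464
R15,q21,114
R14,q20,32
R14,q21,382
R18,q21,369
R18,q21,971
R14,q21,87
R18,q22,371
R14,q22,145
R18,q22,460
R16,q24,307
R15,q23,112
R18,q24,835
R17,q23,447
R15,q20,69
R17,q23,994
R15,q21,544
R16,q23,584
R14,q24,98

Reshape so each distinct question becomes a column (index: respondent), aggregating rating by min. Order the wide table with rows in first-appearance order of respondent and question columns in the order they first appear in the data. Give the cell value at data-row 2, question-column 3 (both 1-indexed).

185

With rows in first-appearance order of respondent, row 2 is respondent=R17. question columns in first-appearance order: q20, q24, q21, q22, q23; column 3 is q21.
Long rows with respondent=R17, question=q21: min(897, 496, 185) = 185.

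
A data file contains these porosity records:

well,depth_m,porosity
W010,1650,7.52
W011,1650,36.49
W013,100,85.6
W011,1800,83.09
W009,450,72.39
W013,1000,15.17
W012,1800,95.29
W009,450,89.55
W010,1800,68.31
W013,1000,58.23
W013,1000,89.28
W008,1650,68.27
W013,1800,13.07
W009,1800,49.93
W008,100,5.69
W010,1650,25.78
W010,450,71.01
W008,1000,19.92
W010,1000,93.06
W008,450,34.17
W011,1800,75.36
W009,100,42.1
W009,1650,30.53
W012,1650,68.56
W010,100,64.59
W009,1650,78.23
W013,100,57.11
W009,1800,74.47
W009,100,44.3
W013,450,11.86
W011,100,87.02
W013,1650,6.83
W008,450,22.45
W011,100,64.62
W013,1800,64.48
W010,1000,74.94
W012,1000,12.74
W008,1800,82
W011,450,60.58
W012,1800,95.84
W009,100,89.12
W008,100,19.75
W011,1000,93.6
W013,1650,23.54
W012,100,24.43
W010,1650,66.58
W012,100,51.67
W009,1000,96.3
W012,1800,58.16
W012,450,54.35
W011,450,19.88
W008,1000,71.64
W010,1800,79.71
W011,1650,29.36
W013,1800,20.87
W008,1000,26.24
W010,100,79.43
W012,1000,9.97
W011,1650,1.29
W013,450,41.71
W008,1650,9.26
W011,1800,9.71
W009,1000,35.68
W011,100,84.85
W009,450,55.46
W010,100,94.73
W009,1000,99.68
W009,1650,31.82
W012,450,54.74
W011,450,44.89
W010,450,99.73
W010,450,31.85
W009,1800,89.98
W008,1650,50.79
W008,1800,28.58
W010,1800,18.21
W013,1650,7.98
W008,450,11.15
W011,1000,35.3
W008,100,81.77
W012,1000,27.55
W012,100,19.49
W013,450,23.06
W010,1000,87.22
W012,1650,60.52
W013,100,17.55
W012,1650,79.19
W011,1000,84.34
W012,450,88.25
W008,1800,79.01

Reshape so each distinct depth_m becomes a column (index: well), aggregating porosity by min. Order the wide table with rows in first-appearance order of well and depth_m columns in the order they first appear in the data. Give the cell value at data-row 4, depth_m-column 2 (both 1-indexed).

With rows in first-appearance order of well, row 4 is well=W009. depth_m columns in first-appearance order: 1650, 100, 1800, 450, 1000; column 2 is 100.
Long rows with well=W009, depth_m=100: min(42.1, 44.3, 89.12) = 42.1.

42.1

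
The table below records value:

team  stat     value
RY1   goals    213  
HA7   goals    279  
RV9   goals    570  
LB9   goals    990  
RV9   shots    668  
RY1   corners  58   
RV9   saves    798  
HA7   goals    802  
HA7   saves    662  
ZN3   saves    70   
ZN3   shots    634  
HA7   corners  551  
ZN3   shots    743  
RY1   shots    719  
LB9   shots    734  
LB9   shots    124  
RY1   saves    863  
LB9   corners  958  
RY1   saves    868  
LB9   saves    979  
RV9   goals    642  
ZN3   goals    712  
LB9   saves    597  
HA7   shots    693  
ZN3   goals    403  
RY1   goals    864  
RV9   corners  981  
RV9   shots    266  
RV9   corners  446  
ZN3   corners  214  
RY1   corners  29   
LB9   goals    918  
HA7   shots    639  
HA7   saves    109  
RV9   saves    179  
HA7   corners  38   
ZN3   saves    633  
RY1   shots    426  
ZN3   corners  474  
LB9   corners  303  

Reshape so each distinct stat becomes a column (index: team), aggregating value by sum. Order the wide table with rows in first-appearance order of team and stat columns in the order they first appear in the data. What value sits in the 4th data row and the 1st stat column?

With rows in first-appearance order of team, row 4 is team=LB9. stat columns in first-appearance order: goals, shots, corners, saves; column 1 is goals.
Long rows with team=LB9, stat=goals: 990 + 918 = 1908.

1908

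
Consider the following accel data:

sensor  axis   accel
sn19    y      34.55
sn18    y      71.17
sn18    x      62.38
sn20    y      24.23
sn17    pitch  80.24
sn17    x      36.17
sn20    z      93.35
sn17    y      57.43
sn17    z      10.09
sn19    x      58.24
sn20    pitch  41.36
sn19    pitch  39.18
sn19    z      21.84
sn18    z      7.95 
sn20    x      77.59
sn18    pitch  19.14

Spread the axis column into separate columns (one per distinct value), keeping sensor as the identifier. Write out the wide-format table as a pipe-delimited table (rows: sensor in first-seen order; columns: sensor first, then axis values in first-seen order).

| sensor | y | x | pitch | z |
| sn19 | 34.55 | 58.24 | 39.18 | 21.84 |
| sn18 | 71.17 | 62.38 | 19.14 | 7.95 |
| sn20 | 24.23 | 77.59 | 41.36 | 93.35 |
| sn17 | 57.43 | 36.17 | 80.24 | 10.09 |

Columns: sensor plus the 4 distinct axis values (y, x, pitch, z).
For example, row sn19 column y takes accel=34.55 from the long row (sn19, y).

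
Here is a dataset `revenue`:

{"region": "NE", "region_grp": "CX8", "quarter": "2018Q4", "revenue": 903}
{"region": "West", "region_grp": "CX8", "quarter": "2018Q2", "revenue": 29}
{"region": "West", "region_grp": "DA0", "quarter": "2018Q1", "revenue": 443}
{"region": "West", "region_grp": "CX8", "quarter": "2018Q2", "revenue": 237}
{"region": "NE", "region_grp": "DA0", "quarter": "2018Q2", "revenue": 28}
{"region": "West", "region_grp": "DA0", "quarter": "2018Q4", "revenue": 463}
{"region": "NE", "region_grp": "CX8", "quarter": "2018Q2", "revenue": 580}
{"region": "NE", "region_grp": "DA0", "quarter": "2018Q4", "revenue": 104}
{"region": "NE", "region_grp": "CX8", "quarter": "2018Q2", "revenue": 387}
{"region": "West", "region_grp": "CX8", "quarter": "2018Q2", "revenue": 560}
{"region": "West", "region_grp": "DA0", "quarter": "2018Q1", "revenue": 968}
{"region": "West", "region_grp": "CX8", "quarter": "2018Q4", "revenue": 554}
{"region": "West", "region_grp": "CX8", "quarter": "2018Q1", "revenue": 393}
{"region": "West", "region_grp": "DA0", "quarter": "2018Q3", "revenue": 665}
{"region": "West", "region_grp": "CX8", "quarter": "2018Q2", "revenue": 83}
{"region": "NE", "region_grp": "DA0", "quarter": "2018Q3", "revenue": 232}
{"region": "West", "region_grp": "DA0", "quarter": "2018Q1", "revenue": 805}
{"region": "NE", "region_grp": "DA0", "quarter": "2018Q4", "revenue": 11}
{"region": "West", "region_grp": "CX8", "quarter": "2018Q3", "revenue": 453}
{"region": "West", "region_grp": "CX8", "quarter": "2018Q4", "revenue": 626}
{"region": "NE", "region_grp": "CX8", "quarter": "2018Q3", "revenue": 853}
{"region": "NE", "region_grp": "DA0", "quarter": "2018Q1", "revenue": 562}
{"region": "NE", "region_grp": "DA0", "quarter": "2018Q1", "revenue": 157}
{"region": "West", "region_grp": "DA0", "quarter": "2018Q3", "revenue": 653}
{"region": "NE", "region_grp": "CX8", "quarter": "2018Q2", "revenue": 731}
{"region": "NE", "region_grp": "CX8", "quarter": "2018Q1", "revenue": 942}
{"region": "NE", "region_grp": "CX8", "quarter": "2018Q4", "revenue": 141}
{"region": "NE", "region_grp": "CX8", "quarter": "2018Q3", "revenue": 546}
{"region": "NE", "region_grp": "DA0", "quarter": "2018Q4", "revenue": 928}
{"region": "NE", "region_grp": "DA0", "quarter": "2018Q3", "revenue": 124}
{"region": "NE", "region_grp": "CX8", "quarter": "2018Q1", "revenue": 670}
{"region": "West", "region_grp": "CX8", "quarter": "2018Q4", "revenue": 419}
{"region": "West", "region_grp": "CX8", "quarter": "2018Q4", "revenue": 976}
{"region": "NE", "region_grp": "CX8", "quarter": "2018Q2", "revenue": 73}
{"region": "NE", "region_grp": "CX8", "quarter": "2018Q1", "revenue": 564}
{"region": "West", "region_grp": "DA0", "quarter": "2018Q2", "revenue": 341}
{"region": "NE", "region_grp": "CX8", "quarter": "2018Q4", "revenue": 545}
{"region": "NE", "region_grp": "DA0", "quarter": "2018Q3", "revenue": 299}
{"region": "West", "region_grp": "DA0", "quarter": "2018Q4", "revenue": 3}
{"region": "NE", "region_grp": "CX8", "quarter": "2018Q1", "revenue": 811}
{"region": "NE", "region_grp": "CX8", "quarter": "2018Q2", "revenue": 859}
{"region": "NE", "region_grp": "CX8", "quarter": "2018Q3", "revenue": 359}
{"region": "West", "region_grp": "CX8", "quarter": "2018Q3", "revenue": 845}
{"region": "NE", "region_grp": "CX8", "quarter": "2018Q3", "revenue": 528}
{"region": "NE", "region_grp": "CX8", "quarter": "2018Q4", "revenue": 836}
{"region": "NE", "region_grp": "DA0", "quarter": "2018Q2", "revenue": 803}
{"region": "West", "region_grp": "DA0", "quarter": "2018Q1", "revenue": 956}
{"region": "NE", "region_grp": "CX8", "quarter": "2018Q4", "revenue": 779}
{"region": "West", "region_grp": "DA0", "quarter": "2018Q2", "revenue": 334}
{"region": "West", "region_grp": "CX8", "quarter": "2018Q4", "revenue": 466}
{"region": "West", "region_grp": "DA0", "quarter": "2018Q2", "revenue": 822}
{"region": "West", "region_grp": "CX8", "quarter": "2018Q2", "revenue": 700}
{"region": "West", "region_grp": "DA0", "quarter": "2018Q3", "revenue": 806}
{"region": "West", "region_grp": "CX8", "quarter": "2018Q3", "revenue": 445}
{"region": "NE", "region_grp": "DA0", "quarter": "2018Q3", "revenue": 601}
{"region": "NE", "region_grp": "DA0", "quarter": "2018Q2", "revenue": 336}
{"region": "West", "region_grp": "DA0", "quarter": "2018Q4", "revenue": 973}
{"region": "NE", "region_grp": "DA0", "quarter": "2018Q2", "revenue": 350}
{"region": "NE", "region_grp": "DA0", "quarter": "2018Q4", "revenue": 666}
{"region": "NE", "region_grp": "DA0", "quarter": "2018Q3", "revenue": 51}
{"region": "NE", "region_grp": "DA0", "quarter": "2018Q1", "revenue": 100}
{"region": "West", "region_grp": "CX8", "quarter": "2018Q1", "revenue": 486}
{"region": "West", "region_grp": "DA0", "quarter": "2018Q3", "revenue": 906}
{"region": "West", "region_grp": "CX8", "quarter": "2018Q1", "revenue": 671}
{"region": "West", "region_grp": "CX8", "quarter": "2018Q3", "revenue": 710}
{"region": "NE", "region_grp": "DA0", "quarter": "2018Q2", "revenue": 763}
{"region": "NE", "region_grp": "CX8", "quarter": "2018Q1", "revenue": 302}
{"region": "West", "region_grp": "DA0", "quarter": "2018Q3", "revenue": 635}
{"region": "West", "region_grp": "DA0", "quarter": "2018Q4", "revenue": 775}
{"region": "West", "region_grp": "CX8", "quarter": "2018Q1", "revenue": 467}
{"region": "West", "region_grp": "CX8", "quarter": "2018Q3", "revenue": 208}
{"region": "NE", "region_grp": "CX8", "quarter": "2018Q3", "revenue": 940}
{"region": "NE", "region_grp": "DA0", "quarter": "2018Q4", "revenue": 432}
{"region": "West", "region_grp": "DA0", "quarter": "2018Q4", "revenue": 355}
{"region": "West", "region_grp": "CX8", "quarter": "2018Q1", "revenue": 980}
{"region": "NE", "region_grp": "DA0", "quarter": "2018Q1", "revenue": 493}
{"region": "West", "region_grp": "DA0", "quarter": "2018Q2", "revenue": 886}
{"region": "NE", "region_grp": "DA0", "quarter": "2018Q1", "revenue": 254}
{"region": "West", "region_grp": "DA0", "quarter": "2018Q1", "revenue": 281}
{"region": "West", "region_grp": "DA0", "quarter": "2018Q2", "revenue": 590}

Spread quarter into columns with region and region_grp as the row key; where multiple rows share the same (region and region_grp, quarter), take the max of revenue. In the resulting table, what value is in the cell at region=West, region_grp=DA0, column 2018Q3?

Rows with region=West, region_grp=DA0 and quarter=2018Q3: revenue values are 665, 653, 806, 906, 635.
max(665, 653, 806, 906, 635) = 906.

906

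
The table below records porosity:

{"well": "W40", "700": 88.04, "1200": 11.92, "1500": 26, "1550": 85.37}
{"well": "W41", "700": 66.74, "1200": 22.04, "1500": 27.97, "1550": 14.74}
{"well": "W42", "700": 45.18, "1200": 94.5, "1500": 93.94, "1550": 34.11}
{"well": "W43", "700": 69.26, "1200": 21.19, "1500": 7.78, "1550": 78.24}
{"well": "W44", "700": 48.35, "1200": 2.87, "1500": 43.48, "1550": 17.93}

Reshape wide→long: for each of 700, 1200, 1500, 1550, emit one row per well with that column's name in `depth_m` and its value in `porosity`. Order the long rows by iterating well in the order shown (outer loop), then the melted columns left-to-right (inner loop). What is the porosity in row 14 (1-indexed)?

20 rows total (5 × 4). Row 14: index ⌊(14-1)/4⌋ = 3 into well → W43; (14-1) mod 4 = 1 into the melted columns → 1200.
So row 14 is (W43, 1200, 21.19); porosity = 21.19.

21.19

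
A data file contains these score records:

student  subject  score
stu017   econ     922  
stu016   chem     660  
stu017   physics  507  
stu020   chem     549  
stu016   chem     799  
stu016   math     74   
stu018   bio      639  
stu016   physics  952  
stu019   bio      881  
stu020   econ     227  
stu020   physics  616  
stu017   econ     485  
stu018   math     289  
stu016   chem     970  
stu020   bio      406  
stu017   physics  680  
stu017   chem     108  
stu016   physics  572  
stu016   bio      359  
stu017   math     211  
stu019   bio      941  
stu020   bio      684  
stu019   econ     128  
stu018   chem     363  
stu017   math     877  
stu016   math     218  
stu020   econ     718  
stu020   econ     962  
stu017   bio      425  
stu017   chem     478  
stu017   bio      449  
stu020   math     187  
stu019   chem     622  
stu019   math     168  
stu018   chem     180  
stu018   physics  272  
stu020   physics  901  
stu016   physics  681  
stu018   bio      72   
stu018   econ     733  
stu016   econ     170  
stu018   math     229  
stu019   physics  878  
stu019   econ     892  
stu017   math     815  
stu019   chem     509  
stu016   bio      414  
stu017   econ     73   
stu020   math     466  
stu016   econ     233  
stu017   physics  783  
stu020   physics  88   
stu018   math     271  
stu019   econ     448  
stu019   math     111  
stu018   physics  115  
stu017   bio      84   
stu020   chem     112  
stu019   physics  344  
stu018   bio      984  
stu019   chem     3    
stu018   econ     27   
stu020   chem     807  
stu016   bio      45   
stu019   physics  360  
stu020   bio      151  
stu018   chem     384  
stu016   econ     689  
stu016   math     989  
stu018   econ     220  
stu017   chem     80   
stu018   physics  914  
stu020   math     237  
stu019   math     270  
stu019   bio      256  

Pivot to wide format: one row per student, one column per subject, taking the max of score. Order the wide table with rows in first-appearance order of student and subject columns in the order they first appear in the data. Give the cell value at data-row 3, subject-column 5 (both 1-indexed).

With rows in first-appearance order of student, row 3 is student=stu020. subject columns in first-appearance order: econ, chem, physics, math, bio; column 5 is bio.
Long rows with student=stu020, subject=bio: max(406, 684, 151) = 684.

684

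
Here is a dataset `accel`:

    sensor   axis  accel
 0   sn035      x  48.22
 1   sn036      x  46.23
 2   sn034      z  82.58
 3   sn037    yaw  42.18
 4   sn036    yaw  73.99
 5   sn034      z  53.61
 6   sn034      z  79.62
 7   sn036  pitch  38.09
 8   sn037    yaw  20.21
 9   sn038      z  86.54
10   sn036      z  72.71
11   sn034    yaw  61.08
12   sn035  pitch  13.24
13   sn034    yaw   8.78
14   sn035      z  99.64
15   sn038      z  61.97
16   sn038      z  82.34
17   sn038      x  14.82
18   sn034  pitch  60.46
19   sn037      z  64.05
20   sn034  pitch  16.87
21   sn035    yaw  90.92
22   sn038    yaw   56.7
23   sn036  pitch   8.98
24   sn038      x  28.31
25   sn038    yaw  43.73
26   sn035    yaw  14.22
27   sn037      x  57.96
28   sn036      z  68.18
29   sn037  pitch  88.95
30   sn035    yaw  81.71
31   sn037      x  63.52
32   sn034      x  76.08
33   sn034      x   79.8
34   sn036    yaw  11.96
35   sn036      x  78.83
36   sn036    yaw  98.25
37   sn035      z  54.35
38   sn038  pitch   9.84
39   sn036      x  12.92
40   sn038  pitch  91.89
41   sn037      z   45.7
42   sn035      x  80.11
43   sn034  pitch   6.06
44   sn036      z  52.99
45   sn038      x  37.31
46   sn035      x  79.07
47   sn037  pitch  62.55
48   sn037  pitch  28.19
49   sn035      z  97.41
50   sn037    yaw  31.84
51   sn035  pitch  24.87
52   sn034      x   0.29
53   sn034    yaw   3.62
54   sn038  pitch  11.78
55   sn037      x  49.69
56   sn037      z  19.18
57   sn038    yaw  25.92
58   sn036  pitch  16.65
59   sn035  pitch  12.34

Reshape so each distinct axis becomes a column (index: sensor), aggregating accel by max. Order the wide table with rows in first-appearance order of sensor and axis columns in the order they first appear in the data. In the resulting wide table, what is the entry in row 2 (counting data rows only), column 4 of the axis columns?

With rows in first-appearance order of sensor, row 2 is sensor=sn036. axis columns in first-appearance order: x, z, yaw, pitch; column 4 is pitch.
Long rows with sensor=sn036, axis=pitch: max(38.09, 8.98, 16.65) = 38.09.

38.09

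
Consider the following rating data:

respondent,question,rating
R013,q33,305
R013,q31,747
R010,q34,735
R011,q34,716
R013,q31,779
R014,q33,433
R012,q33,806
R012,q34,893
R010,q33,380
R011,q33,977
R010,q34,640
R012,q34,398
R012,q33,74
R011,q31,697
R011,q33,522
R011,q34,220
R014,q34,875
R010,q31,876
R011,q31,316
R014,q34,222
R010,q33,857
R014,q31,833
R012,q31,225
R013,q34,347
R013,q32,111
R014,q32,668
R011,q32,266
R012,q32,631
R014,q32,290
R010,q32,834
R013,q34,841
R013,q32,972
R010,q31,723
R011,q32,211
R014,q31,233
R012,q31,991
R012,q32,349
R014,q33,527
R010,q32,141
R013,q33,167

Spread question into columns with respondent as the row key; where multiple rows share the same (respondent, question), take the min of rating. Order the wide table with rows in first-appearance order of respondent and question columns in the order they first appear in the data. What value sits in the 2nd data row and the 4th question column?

141

With rows in first-appearance order of respondent, row 2 is respondent=R010. question columns in first-appearance order: q33, q31, q34, q32; column 4 is q32.
Long rows with respondent=R010, question=q32: min(834, 141) = 141.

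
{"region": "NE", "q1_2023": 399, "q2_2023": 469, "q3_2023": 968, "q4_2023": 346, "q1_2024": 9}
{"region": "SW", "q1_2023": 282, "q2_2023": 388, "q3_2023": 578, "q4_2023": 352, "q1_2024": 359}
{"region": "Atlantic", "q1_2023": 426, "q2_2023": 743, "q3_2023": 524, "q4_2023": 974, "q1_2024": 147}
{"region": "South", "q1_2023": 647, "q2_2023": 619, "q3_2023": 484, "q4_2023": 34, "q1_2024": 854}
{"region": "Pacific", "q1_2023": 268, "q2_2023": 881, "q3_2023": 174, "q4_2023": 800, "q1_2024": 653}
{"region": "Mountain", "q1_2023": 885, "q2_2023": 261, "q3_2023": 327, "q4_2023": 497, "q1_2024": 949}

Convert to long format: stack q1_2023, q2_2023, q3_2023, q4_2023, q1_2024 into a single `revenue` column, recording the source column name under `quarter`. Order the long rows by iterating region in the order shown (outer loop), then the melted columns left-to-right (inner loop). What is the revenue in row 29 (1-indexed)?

30 rows total (6 × 5). Row 29: index ⌊(29-1)/5⌋ = 5 into region → Mountain; (29-1) mod 5 = 3 into the melted columns → q4_2023.
So row 29 is (Mountain, q4_2023, 497); revenue = 497.

497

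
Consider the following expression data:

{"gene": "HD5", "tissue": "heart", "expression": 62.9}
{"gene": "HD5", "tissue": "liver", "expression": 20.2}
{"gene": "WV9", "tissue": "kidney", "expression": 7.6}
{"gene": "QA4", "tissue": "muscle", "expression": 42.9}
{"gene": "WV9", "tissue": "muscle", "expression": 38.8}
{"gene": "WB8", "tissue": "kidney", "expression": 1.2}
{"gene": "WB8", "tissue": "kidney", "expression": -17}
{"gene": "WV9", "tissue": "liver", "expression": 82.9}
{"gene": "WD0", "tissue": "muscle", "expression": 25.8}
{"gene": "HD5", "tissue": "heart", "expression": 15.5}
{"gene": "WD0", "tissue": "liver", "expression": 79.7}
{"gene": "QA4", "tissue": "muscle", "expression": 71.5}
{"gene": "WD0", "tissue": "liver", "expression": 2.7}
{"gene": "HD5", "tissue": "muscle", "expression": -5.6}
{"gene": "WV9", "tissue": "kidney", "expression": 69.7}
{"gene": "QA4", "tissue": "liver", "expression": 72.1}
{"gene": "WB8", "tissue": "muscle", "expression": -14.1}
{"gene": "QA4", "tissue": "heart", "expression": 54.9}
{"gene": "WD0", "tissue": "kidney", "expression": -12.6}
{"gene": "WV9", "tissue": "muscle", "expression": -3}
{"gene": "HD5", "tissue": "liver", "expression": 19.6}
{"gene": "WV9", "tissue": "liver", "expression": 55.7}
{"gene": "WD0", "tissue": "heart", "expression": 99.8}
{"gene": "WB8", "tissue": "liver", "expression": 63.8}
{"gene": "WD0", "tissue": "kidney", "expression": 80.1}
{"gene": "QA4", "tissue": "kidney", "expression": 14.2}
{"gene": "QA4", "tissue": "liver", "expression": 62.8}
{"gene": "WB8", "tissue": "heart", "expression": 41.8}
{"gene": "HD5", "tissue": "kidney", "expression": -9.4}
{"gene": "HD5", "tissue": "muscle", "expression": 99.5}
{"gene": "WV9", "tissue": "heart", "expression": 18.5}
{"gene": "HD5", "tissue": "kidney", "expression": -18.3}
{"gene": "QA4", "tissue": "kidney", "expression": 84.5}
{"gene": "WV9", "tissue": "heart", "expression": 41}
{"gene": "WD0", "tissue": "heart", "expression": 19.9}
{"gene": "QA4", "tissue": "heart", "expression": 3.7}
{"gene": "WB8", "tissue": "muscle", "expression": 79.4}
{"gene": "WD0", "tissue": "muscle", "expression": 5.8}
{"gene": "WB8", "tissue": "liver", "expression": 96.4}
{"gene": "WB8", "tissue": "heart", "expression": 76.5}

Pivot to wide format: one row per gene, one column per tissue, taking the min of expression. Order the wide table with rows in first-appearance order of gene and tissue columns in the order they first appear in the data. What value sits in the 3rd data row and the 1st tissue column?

3.7

With rows in first-appearance order of gene, row 3 is gene=QA4. tissue columns in first-appearance order: heart, liver, kidney, muscle; column 1 is heart.
Long rows with gene=QA4, tissue=heart: min(54.9, 3.7) = 3.7.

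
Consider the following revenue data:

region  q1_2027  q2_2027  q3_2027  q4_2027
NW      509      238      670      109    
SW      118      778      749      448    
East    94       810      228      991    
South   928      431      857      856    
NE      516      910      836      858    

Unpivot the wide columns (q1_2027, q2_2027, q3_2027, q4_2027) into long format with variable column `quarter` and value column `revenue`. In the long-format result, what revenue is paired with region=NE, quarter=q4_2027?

Unpivoting turns each (region, wide-column) pair into one long row.
The wide cell at row NE, column q4_2027 holds 858, so the long row (NE, q4_2027) has revenue=858.

858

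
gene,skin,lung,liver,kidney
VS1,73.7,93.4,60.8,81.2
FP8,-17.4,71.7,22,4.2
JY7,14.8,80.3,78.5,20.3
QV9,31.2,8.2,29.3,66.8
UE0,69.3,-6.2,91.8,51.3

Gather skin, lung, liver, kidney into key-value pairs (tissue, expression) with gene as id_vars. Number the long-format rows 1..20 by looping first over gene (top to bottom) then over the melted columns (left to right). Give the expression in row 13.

20 rows total (5 × 4). Row 13: index ⌊(13-1)/4⌋ = 3 into gene → QV9; (13-1) mod 4 = 0 into the melted columns → skin.
So row 13 is (QV9, skin, 31.2); expression = 31.2.

31.2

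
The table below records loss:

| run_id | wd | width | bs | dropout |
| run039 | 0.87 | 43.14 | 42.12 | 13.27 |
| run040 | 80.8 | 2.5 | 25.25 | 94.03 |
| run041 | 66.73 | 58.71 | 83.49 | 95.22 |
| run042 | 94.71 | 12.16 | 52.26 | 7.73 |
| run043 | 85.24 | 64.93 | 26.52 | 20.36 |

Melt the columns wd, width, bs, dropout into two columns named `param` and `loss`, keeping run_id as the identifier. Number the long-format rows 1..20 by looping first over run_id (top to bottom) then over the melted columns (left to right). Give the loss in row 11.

20 rows total (5 × 4). Row 11: index ⌊(11-1)/4⌋ = 2 into run_id → run041; (11-1) mod 4 = 2 into the melted columns → bs.
So row 11 is (run041, bs, 83.49); loss = 83.49.

83.49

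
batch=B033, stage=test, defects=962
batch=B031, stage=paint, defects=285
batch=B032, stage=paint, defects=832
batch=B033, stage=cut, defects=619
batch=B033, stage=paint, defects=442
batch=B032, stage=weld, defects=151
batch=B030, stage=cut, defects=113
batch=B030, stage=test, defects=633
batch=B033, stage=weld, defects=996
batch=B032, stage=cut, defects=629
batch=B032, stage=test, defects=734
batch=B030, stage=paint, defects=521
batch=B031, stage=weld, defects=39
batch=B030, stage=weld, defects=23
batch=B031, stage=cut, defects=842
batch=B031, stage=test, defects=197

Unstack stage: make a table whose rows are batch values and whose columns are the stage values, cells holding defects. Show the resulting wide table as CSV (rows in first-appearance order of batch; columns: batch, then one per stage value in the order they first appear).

batch,test,paint,cut,weld
B033,962,442,619,996
B031,197,285,842,39
B032,734,832,629,151
B030,633,521,113,23

Columns: batch plus the 4 distinct stage values (test, paint, cut, weld).
For example, row B033 column test takes defects=962 from the long row (B033, test).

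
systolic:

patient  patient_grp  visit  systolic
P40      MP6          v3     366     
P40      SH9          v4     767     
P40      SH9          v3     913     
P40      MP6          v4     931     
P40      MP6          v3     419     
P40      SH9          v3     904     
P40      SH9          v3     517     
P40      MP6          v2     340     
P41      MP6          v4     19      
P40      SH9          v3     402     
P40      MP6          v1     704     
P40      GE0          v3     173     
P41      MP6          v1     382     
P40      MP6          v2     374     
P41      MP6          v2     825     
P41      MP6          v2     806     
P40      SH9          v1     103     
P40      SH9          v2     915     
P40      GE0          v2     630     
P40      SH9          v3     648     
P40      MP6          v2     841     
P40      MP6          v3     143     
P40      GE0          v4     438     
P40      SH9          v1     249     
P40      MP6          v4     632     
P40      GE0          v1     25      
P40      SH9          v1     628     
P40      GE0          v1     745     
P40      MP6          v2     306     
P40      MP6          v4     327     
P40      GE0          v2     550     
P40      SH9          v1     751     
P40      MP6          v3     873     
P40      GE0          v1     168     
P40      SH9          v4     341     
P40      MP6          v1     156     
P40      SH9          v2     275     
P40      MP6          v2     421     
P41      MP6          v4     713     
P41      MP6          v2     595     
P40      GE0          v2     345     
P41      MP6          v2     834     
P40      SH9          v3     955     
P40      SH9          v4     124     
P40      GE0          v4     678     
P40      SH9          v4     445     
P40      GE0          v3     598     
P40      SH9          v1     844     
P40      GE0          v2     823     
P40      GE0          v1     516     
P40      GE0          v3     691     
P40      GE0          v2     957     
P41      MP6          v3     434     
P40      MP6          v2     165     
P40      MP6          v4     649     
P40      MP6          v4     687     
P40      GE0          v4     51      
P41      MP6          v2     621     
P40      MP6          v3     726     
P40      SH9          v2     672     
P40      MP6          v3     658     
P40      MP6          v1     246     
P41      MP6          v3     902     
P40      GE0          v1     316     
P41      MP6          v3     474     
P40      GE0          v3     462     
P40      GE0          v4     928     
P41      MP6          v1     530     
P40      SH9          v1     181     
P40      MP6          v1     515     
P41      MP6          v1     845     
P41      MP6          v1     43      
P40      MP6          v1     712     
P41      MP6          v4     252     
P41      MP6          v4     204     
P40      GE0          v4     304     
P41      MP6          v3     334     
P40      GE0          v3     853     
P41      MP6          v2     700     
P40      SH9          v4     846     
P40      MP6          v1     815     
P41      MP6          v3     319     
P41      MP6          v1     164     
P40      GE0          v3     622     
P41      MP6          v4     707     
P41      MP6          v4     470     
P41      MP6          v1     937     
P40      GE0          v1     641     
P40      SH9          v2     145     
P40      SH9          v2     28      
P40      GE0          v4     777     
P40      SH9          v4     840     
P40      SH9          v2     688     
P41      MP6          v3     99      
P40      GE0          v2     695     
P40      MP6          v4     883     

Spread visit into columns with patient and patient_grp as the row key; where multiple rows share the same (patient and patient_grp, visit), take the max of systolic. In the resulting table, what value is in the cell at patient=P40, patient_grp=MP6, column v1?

Rows with patient=P40, patient_grp=MP6 and visit=v1: systolic values are 704, 156, 246, 515, 712, 815.
max(704, 156, 246, 515, 712, 815) = 815.

815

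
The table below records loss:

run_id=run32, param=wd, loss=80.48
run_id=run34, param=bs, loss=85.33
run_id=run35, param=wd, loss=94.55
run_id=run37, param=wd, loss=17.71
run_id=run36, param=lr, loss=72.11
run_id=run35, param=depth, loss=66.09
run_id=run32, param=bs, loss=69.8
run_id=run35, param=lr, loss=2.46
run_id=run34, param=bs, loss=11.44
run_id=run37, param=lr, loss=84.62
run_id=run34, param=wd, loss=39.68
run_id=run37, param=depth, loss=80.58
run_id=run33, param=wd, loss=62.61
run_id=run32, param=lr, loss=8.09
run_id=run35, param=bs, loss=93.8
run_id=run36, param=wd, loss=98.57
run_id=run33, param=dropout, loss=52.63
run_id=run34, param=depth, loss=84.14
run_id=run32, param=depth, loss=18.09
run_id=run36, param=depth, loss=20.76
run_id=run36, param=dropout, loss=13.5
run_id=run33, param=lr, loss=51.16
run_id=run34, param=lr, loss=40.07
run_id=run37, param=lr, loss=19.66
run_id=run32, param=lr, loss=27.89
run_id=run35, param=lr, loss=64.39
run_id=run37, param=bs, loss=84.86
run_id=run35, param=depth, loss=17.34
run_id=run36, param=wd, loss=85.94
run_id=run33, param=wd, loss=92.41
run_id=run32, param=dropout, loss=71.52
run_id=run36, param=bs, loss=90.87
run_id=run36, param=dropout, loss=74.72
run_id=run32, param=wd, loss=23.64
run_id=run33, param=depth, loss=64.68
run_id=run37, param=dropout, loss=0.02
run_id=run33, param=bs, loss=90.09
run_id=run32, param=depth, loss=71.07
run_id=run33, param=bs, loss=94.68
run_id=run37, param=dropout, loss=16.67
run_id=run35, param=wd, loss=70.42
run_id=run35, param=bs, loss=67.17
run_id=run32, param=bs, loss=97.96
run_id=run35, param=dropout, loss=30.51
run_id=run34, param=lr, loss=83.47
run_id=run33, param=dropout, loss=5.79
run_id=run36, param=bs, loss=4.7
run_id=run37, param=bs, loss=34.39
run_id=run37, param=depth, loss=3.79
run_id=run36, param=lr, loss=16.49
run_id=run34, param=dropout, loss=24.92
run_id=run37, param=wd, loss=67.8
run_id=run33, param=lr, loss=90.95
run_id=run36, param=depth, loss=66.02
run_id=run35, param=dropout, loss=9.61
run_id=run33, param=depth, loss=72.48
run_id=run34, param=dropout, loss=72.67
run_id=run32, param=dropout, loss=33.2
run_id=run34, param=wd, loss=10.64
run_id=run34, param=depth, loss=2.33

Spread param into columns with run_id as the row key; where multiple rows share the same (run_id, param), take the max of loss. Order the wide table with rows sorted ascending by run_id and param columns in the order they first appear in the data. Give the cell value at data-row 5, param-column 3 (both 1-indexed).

With rows sorted ascending by run_id, row 5 is run_id=run36. param columns in first-appearance order: wd, bs, lr, depth, dropout; column 3 is lr.
Long rows with run_id=run36, param=lr: max(72.11, 16.49) = 72.11.

72.11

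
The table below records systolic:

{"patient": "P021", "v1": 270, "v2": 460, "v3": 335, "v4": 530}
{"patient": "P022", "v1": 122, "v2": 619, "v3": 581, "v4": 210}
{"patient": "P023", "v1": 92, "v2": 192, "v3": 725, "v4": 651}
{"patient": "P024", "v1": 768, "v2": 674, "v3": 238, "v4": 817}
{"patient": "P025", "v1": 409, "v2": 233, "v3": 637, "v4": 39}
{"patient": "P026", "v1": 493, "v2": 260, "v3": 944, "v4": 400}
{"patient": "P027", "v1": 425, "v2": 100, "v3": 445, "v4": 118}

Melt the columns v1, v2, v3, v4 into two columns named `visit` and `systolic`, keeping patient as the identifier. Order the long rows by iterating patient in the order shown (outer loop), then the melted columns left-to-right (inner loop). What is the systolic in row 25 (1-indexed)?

28 rows total (7 × 4). Row 25: index ⌊(25-1)/4⌋ = 6 into patient → P027; (25-1) mod 4 = 0 into the melted columns → v1.
So row 25 is (P027, v1, 425); systolic = 425.

425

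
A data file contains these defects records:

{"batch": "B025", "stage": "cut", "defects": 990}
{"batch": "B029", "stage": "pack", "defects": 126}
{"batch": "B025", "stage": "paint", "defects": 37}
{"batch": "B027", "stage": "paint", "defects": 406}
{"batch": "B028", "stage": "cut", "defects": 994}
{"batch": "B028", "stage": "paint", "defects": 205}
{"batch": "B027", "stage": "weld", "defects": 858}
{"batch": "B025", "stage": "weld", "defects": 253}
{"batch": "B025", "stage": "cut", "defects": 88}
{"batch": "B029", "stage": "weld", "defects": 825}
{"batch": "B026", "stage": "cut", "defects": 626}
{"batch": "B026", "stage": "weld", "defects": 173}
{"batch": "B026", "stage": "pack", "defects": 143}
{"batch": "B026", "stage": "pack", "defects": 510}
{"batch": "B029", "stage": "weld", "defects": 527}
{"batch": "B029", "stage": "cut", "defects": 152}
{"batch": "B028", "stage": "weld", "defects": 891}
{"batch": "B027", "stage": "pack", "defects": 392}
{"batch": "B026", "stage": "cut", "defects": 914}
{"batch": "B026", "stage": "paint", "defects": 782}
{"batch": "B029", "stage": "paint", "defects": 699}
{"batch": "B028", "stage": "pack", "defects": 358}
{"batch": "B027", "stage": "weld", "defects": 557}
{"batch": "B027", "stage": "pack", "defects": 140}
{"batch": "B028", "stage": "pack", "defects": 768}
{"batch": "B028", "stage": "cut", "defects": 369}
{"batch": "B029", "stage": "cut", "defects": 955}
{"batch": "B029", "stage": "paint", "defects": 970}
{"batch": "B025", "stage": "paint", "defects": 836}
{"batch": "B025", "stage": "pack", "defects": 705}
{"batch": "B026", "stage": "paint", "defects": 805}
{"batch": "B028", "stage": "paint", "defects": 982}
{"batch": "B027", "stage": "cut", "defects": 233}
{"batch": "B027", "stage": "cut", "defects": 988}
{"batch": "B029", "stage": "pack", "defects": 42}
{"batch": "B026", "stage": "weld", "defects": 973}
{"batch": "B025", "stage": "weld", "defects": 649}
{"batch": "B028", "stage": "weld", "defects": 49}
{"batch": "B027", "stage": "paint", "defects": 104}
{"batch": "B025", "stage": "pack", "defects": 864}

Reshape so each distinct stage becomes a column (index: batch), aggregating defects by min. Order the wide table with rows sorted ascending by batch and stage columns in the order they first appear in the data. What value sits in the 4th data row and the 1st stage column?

369

With rows sorted ascending by batch, row 4 is batch=B028. stage columns in first-appearance order: cut, pack, paint, weld; column 1 is cut.
Long rows with batch=B028, stage=cut: min(994, 369) = 369.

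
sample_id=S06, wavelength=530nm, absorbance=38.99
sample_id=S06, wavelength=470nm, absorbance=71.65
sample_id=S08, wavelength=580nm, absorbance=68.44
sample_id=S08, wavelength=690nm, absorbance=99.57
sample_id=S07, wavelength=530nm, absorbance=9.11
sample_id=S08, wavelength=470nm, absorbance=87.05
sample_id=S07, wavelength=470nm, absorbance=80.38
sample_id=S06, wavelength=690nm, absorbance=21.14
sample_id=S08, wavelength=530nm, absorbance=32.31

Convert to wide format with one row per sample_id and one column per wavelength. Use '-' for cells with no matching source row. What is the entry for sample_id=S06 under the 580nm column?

-

No long-format row has sample_id=S06 and wavelength=580nm, so the cell is -.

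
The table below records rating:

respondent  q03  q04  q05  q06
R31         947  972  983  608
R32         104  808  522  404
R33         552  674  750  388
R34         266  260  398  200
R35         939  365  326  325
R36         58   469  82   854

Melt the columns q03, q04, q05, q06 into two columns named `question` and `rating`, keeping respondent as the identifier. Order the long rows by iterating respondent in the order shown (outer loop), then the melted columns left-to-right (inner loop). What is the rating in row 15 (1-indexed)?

398

24 rows total (6 × 4). Row 15: index ⌊(15-1)/4⌋ = 3 into respondent → R34; (15-1) mod 4 = 2 into the melted columns → q05.
So row 15 is (R34, q05, 398); rating = 398.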